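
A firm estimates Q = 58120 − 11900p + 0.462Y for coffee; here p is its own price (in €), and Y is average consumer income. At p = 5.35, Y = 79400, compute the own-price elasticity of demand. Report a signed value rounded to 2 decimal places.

-2.04

At the given values, Q = 58120 − 11900(5.35) + 0.462(79400) = 31137.8.
∂Q/∂p = −11900.
E = (-11900) × (5.35/31137.8) = -2.0446…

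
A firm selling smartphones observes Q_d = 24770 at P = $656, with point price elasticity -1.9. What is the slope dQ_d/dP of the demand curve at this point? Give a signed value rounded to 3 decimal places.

Ed = (dQ_d/dP)·(P/Q_d) ⇒ dQ_d/dP = Ed·Q_d/P = (-1.9)·24770/656 = -71.74237…

-71.742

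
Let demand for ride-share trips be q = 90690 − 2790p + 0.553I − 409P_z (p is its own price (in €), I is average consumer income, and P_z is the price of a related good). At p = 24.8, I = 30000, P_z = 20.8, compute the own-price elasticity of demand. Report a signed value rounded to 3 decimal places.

-2.339

At the given values, q = 90690 − 2790(24.8) + 0.553(30000) − 409(20.8) = 29580.8.
∂q/∂p = −2790.
E = (-2790) × (24.8/29580.8) = -2.33908…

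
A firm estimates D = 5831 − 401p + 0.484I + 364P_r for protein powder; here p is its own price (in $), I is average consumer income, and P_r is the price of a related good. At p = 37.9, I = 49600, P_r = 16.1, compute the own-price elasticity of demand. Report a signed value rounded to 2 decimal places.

At the given values, D = 5831 − 401(37.9) + 0.484(49600) + 364(16.1) = 20499.9.
∂D/∂p = −401.
E = (-401) × (37.9/20499.9) = -0.7413…

-0.74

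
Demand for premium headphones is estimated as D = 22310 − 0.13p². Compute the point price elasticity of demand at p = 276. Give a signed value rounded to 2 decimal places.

-1.60

dD/dp = −2·0.13·p = -71.76. At p = 276, D = 12407.12.
Ed = (dD/dp)·(p/D) = (-71.76) × (276/12407.12) = -1.5963…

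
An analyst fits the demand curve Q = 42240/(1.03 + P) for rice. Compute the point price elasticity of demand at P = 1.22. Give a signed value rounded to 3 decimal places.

-0.542

dQ/dP = −42240/(1.03 + P)² = -8343.7. At P = 1.22, Q = 18773.3.
Ed = (dQ/dP)·(P/Q) = (-8343.7) × (1.22/18773.3) = -0.54222…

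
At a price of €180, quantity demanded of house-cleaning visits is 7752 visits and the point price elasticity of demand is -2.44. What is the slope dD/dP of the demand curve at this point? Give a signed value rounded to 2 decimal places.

-105.08

Ed = (dD/dP)·(P/D) ⇒ dD/dP = Ed·D/P = (-2.44)·7752/180 = -105.0826…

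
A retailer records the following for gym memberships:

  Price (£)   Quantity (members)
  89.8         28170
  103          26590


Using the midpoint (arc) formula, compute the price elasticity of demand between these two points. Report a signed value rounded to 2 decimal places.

-0.42

%ΔQ = (26590 − 28170) / [(28170 + 26590)/2] = -1580/27380 = -0.057706…
%ΔP = (103 − 89.8) / [(89.8 + 103)/2] = 13.2/96.4 = 0.136929…
Arc Ed = %ΔQ / %ΔP = (-1580/27380) / (13.2/96.4) = -0.4214…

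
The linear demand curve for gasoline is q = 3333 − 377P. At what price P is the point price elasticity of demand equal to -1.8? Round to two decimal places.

Ed = −377P/(3333 − 377P). Set this equal to -1.8:
377P = 1.8·(3333 − 377P) ⇒ 377P(1 + 1.8) = 1.8·3333
P = 1.8·3333 / (377·2.8) = 5.6834…

5.68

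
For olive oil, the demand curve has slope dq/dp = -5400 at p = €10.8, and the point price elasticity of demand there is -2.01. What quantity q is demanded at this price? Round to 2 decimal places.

Ed = (dq/dp)·(p/q) ⇒ q = (dq/dp)·p/Ed = (-5400)·10.8/(-2.01) = 29014.9253…

29014.93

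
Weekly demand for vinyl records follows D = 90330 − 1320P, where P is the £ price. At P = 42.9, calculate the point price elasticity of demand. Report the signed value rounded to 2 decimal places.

-1.68

dD/dP = −1320. At P = 42.9, D = 90330 − 1320(42.9) = 33702.
Ed = (dD/dP)·(P/D) = −1320 × (42.9/33702) = -1.6802…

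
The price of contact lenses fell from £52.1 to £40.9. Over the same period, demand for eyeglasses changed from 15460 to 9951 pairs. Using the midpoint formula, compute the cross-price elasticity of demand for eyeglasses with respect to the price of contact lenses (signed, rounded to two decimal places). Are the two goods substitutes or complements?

1.80; substitutes

%ΔQ_{eyeglasses} = (9951 − 15460)/avg = -5509/12705.5 = -0.433591…
%ΔP_{contact lenses} = (40.9 − 52.1)/avg = -11.2/46.5 = -0.240860…
E_cross = (-5509/12705.5) / (-11.2/46.5) = 1.8001…
E_cross > 0 ⇒ the goods are substitutes.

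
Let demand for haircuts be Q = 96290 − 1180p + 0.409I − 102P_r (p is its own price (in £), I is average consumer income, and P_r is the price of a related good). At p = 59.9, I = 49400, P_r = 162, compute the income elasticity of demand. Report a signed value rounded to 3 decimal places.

0.690

At the given values, Q = 96290 − 1180(59.9) + 0.409(49400) − 102(162) = 29288.6.
∂Q/∂I = 0.409.
E = (0.409) × (49400/29288.6) = 0.68984…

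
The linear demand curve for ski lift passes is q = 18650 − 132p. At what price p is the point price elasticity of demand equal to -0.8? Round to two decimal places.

62.79

Ed = −132p/(18650 − 132p). Set this equal to -0.8:
132p = 0.8·(18650 − 132p) ⇒ 132p(1 + 0.8) = 0.8·18650
p = 0.8·18650 / (132·1.8) = 62.7946…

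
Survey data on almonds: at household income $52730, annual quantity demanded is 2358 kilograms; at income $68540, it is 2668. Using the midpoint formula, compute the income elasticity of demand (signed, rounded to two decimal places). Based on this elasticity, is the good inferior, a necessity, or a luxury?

0.47; necessity

%ΔQ = (2668 − 2358)/[( 2358 + 2668)/2] = 310/2513 = 0.123358…
%ΔIncome = (68540 − 52730)/[( 52730 + 68540)/2] = 15810/60635 = 0.260740…
E_income = (310/2513) / (15810/60635) = 0.4731…
0 < E_income < 1 ⇒ normal good, necessity.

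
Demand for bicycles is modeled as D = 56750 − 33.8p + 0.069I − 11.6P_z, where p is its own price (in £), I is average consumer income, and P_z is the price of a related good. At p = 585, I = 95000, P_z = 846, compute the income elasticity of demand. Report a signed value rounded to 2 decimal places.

At the given values, D = 56750 − 33.8(585) + 0.069(95000) − 11.6(846) = 33718.4.
∂D/∂I = 0.069.
E = (0.069) × (95000/33718.4) = 0.1944…

0.19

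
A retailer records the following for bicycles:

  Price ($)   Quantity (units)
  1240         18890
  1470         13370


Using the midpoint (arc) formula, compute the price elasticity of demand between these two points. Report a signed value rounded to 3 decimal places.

%ΔQ = (13370 − 18890) / [(18890 + 13370)/2] = -5520/16130 = -0.342219…
%ΔP = (1470 − 1240) / [(1240 + 1470)/2] = 230/1355 = 0.169741…
Arc Ed = %ΔQ / %ΔP = (-5520/16130) / (230/1355) = -2.01611…

-2.016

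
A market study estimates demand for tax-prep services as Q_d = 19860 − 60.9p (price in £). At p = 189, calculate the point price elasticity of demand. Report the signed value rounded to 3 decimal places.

dQ_d/dp = −60.9. At p = 189, Q_d = 19860 − 60.9(189) = 8349.9.
Ed = (dQ_d/dp)·(p/Q_d) = −60.9 × (189/8349.9) = -1.37847…

-1.378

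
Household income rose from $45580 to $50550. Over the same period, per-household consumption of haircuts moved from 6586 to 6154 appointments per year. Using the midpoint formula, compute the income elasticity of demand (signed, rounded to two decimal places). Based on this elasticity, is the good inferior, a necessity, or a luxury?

%ΔQ = (6154 − 6586)/[( 6586 + 6154)/2] = -432/6370 = -0.067817…
%ΔIncome = (50550 − 45580)/[( 45580 + 50550)/2] = 4970/48065 = 0.103401…
E_income = (-432/6370) / (4970/48065) = -0.6558…
E_income < 0 ⇒ inferior good.

-0.66; inferior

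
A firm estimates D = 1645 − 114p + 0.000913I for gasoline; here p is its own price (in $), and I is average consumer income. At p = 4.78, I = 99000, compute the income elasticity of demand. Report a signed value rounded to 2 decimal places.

At the given values, D = 1645 − 114(4.78) + 0.000913(99000) = 1190.467.
∂D/∂I = 0.000913.
E = (0.000913) × (99000/1190.467) = 0.0759…

0.08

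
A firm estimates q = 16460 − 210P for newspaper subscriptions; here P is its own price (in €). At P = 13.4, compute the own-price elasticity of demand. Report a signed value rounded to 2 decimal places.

-0.21

At the given values, q = 16460 − 210(13.4) = 13646.
∂q/∂P = −210.
E = (-210) × (13.4/13646) = -0.2062…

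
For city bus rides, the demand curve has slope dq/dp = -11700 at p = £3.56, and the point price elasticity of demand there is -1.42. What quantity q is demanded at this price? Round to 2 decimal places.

29332.39

Ed = (dq/dp)·(p/q) ⇒ q = (dq/dp)·p/Ed = (-11700)·3.56/(-1.42) = 29332.3943…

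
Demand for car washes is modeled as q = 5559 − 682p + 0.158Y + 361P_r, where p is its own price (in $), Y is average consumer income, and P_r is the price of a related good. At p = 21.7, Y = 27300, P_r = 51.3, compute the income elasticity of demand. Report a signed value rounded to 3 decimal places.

0.317

At the given values, q = 5559 − 682(21.7) + 0.158(27300) + 361(51.3) = 13592.3.
∂q/∂Y = 0.158.
E = (0.158) × (27300/13592.3) = 0.31734…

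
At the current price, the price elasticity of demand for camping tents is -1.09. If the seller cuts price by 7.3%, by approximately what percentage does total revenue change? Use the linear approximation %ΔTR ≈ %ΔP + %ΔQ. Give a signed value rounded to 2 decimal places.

+0.66%

%ΔQ ≈ Ed × %ΔP = (-1.09) × (-7.3%) = +7.9570%
%ΔTR ≈ %ΔP + %ΔQ = (-7.3%) + (+7.9570%) = +0.6570%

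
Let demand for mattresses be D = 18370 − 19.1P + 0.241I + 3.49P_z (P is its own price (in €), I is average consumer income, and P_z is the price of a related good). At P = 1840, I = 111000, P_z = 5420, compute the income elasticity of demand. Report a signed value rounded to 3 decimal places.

At the given values, D = 18370 − 19.1(1840) + 0.241(111000) + 3.49(5420) = 28892.8.
∂D/∂I = 0.241.
E = (0.241) × (111000/28892.8) = 0.92587…

0.926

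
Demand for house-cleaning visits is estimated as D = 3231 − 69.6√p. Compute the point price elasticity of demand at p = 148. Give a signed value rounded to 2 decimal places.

-0.18

dD/dp = −69.6/(2√p) = -2.86054. At p = 148, D = 2384.28.
Ed = (dD/dp)·(p/D) = (-2.86054) × (148/2384.28) = -0.1775…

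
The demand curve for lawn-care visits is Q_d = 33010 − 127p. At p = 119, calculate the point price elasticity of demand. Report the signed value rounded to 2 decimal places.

-0.84

dQ_d/dp = −127. At p = 119, Q_d = 33010 − 127(119) = 17897.
Ed = (dQ_d/dp)·(p/Q_d) = −127 × (119/17897) = -0.8444…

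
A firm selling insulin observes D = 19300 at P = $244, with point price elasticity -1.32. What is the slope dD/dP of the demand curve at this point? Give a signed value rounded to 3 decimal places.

-104.410

Ed = (dD/dP)·(P/D) ⇒ dD/dP = Ed·D/P = (-1.32)·19300/244 = -104.40983…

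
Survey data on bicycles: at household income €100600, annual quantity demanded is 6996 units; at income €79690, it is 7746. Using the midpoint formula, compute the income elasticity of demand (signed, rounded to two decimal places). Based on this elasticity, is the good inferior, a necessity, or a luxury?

%ΔQ = (7746 − 6996)/[( 6996 + 7746)/2] = 750/7371 = 0.101750…
%ΔIncome = (79690 − 100600)/[( 100600 + 79690)/2] = -20910/90145 = -0.231959…
E_income = (750/7371) / (-20910/90145) = -0.4386…
E_income < 0 ⇒ inferior good.

-0.44; inferior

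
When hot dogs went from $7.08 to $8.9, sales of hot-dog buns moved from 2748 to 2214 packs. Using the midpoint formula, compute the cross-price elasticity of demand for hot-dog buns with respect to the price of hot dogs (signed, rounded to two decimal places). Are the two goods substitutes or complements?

-0.94; complements

%ΔQ_{hot-dog buns} = (2214 − 2748)/avg = -534/2481 = -0.215235…
%ΔP_{hot dogs} = (8.9 − 7.08)/avg = 1.82/7.99 = 0.227784…
E_cross = (-534/2481) / (1.82/7.99) = -0.9449…
E_cross < 0 ⇒ the goods are complements.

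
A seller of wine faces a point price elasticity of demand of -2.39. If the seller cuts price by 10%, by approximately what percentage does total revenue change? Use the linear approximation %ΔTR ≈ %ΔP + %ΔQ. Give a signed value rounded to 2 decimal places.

%ΔQ ≈ Ed × %ΔP = (-2.39) × (-10%) = +23.9000%
%ΔTR ≈ %ΔP + %ΔQ = (-10%) + (+23.9000%) = +13.9000%

+13.90%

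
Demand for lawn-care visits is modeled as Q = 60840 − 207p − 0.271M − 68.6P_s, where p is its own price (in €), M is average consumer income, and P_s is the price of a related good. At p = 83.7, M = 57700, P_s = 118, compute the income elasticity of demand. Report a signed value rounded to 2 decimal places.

-0.79

At the given values, Q = 60840 − 207(83.7) − 0.271(57700) − 68.6(118) = 19782.6.
∂Q/∂M = -0.271.
E = (-0.271) × (57700/19782.6) = -0.7904…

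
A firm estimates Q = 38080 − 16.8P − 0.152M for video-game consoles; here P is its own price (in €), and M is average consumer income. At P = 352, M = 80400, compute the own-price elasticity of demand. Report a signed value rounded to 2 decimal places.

-0.30

At the given values, Q = 38080 − 16.8(352) − 0.152(80400) = 19945.6.
∂Q/∂P = −16.8.
E = (-16.8) × (352/19945.6) = -0.2964…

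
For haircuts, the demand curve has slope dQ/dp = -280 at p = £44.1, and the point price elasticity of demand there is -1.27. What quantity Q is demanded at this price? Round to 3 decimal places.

Ed = (dQ/dp)·(p/Q) ⇒ Q = (dQ/dp)·p/Ed = (-280)·44.1/(-1.27) = 9722.83464…

9722.835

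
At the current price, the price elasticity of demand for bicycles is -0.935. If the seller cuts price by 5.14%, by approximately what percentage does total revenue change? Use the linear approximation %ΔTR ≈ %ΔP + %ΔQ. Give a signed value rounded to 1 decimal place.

%ΔQ ≈ Ed × %ΔP = (-0.935) × (-5.14%) = +4.8059%
%ΔTR ≈ %ΔP + %ΔQ = (-5.14%) + (+4.8059%) = -0.3341%

-0.3%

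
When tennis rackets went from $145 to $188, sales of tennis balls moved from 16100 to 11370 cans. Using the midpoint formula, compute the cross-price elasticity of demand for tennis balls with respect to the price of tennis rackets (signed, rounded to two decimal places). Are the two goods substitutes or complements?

-1.33; complements

%ΔQ_{tennis balls} = (11370 − 16100)/avg = -4730/13735 = -0.344375…
%ΔP_{tennis rackets} = (188 − 145)/avg = 43/166.5 = 0.258258…
E_cross = (-4730/13735) / (43/166.5) = -1.3334…
E_cross < 0 ⇒ the goods are complements.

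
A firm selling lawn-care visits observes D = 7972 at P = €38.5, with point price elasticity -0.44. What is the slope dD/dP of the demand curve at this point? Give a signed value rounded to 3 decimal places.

-91.109

Ed = (dD/dP)·(P/D) ⇒ dD/dP = Ed·D/P = (-0.44)·7972/38.5 = -91.10857…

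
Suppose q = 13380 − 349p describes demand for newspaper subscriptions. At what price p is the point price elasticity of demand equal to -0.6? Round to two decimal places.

14.38

Ed = −349p/(13380 − 349p). Set this equal to -0.6:
349p = 0.6·(13380 − 349p) ⇒ 349p(1 + 0.6) = 0.6·13380
p = 0.6·13380 / (349·1.6) = 14.3767…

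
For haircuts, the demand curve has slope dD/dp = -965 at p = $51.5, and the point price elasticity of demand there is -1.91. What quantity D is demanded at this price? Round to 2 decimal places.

26019.63

Ed = (dD/dp)·(p/D) ⇒ D = (dD/dp)·p/Ed = (-965)·51.5/(-1.91) = 26019.6335…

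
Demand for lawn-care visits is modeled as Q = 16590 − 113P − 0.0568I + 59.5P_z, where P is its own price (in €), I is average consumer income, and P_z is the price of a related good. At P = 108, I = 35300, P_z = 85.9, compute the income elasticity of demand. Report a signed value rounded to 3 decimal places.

At the given values, Q = 16590 − 113(108) − 0.0568(35300) + 59.5(85.9) = 7492.01.
∂Q/∂I = -0.0568.
E = (-0.0568) × (35300/7492.01) = -0.26762…

-0.268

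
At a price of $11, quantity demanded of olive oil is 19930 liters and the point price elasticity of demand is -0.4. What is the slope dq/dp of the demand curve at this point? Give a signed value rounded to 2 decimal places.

Ed = (dq/dp)·(p/q) ⇒ dq/dp = Ed·q/p = (-0.4)·19930/11 = -724.7272…

-724.73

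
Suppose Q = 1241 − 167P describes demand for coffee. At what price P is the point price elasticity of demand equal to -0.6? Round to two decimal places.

Ed = −167P/(1241 − 167P). Set this equal to -0.6:
167P = 0.6·(1241 − 167P) ⇒ 167P(1 + 0.6) = 0.6·1241
P = 0.6·1241 / (167·1.6) = 2.7866…

2.79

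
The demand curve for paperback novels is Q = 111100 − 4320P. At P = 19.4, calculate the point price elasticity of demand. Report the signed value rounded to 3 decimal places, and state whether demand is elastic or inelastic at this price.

-3.071; elastic

dQ/dP = −4320. At P = 19.4, Q = 111100 − 4320(19.4) = 27292.
Ed = (dQ/dP)·(P/Q) = −4320 × (19.4/27292) = -3.07078…
|Ed| = 3.071 > 1, so demand is elastic.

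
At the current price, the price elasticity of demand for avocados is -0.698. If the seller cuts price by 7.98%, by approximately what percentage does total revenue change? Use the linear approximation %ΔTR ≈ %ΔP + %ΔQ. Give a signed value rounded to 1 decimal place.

-2.4%

%ΔQ ≈ Ed × %ΔP = (-0.698) × (-7.98%) = +5.5700%
%ΔTR ≈ %ΔP + %ΔQ = (-7.98%) + (+5.5700%) = -2.4100%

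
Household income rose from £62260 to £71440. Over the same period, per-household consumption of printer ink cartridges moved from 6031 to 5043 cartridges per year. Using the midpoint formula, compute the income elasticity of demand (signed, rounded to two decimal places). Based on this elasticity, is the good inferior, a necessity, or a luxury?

%ΔQ = (5043 − 6031)/[( 6031 + 5043)/2] = -988/5537 = -0.178435…
%ΔIncome = (71440 − 62260)/[( 62260 + 71440)/2] = 9180/66850 = 0.137322…
E_income = (-988/5537) / (9180/66850) = -1.2993…
E_income < 0 ⇒ inferior good.

-1.30; inferior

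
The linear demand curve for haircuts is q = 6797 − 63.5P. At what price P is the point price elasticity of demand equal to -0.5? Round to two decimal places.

35.68

Ed = −63.5P/(6797 − 63.5P). Set this equal to -0.5:
63.5P = 0.5·(6797 − 63.5P) ⇒ 63.5P(1 + 0.5) = 0.5·6797
P = 0.5·6797 / (63.5·1.5) = 35.6797…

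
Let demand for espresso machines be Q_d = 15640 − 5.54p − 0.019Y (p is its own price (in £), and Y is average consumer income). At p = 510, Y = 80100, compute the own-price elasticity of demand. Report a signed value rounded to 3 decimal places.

-0.250

At the given values, Q_d = 15640 − 5.54(510) − 0.019(80100) = 11292.7.
∂Q_d/∂p = −5.54.
E = (-5.54) × (510/11292.7) = -0.25019…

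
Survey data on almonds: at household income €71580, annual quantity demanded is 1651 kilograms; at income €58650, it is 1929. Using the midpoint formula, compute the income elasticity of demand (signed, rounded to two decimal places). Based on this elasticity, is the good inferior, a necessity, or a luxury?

%ΔQ = (1929 − 1651)/[( 1651 + 1929)/2] = 278/1790 = 0.155307…
%ΔIncome = (58650 − 71580)/[( 71580 + 58650)/2] = -12930/65115 = -0.198571…
E_income = (278/1790) / (-12930/65115) = -0.7821…
E_income < 0 ⇒ inferior good.

-0.78; inferior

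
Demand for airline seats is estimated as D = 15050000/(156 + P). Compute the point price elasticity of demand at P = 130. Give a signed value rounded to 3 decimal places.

dD/dP = −15050000/(156 + P)² = -183.994. At P = 130, D = 52622.4.
Ed = (dD/dP)·(P/D) = (-183.994) × (130/52622.4) = -0.45454…

-0.455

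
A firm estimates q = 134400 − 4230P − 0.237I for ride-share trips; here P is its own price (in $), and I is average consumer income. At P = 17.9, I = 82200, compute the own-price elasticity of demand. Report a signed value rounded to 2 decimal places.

-1.93

At the given values, q = 134400 − 4230(17.9) − 0.237(82200) = 39201.6.
∂q/∂P = −4230.
E = (-4230) × (17.9/39201.6) = -1.9314…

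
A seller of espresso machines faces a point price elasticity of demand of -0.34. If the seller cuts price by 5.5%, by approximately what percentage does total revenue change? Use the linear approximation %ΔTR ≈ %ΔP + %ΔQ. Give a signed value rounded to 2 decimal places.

%ΔQ ≈ Ed × %ΔP = (-0.34) × (-5.5%) = +1.8700%
%ΔTR ≈ %ΔP + %ΔQ = (-5.5%) + (+1.8700%) = -3.6300%

-3.63%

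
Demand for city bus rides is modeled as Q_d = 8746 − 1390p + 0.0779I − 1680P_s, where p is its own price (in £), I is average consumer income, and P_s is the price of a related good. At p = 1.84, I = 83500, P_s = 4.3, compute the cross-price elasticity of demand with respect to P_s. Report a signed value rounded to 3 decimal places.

At the given values, Q_d = 8746 − 1390(1.84) + 0.0779(83500) − 1680(4.3) = 5469.05.
∂Q_d/∂P_s = -1680.
E = (-1680) × (4.3/5469.05) = -1.32088…

-1.321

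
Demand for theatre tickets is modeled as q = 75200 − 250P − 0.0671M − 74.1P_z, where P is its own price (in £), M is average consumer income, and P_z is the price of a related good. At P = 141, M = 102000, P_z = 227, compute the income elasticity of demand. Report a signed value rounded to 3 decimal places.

At the given values, q = 75200 − 250(141) − 0.0671(102000) − 74.1(227) = 16285.1.
∂q/∂M = -0.0671.
E = (-0.0671) × (102000/16285.1) = -0.42027…

-0.420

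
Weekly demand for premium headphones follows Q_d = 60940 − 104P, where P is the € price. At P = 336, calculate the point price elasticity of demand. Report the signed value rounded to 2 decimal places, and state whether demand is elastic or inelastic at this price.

-1.34; elastic

dQ_d/dP = −104. At P = 336, Q_d = 60940 − 104(336) = 25996.
Ed = (dQ_d/dP)·(P/Q_d) = −104 × (336/25996) = -1.3442…
|Ed| = 1.34 > 1, so demand is elastic.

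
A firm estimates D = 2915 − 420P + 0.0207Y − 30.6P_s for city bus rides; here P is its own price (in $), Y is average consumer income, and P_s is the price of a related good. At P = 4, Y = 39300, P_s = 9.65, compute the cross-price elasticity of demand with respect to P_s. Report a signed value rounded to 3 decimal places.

At the given values, D = 2915 − 420(4) + 0.0207(39300) − 30.6(9.65) = 1753.22.
∂D/∂P_s = -30.6.
E = (-30.6) × (9.65/1753.22) = -0.16842…

-0.168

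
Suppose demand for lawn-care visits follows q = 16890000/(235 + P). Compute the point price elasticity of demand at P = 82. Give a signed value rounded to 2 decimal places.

dq/dP = −16890000/(235 + P)² = -168.078. At P = 82, q = 53280.8.
Ed = (dq/dP)·(P/q) = (-168.078) × (82/53280.8) = -0.2586…

-0.26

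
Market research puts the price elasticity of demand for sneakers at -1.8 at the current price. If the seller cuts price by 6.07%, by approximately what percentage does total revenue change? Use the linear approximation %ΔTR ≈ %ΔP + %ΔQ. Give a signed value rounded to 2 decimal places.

%ΔQ ≈ Ed × %ΔP = (-1.8) × (-6.07%) = +10.9260%
%ΔTR ≈ %ΔP + %ΔQ = (-6.07%) + (+10.9260%) = +4.8560%

+4.86%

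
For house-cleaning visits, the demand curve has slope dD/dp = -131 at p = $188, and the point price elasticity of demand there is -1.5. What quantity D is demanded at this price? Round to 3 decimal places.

16418.667

Ed = (dD/dp)·(p/D) ⇒ D = (dD/dp)·p/Ed = (-131)·188/(-1.5) = 16418.66666…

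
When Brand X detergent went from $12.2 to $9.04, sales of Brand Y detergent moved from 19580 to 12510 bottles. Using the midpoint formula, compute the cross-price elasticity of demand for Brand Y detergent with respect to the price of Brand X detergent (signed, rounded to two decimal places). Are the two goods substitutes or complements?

1.48; substitutes

%ΔQ_{Brand Y detergent} = (12510 − 19580)/avg = -7070/16045 = -0.440635…
%ΔP_{Brand X detergent} = (9.04 − 12.2)/avg = -3.16/10.62 = -0.297551…
E_cross = (-7070/16045) / (-3.16/10.62) = 1.4808…
E_cross > 0 ⇒ the goods are substitutes.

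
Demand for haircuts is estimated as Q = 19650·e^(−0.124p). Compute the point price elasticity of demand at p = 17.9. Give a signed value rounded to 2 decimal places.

-2.22

dQ/dp = −0.124·Q = -264.743. At p = 17.9, Q = 2135.02.
Ed = (dQ/dp)·(p/Q) = (-264.743) × (17.9/2135.02) = -2.2196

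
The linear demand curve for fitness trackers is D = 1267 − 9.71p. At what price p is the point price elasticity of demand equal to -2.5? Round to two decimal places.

93.20

Ed = −9.71p/(1267 − 9.71p). Set this equal to -2.5:
9.71p = 2.5·(1267 − 9.71p) ⇒ 9.71p(1 + 2.5) = 2.5·1267
p = 2.5·1267 / (9.71·3.5) = 93.2028…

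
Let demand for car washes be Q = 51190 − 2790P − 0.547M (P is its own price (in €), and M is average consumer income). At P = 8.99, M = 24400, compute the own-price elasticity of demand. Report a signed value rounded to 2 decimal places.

-1.97

At the given values, Q = 51190 − 2790(8.99) − 0.547(24400) = 12761.1.
∂Q/∂P = −2790.
E = (-2790) × (8.99/12761.1) = -1.9655…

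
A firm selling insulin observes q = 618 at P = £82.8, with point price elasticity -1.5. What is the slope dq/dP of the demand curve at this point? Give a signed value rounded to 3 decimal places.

-11.196

Ed = (dq/dP)·(P/q) ⇒ dq/dP = Ed·q/P = (-1.5)·618/82.8 = -11.19565…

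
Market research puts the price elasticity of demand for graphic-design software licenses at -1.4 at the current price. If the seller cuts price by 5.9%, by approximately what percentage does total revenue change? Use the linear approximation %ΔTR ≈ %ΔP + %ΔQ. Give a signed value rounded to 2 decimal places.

+2.36%

%ΔQ ≈ Ed × %ΔP = (-1.4) × (-5.9%) = +8.2600%
%ΔTR ≈ %ΔP + %ΔQ = (-5.9%) + (+8.2600%) = +2.3600%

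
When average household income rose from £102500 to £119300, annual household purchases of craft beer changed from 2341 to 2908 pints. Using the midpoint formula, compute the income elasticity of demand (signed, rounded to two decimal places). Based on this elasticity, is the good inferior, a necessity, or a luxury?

%ΔQ = (2908 − 2341)/[( 2341 + 2908)/2] = 567/2624.5 = 0.216041…
%ΔIncome = (119300 − 102500)/[( 102500 + 119300)/2] = 16800/110900 = 0.151487…
E_income = (567/2624.5) / (16800/110900) = 1.4261…
E_income > 1 ⇒ normal good, luxury.

1.43; luxury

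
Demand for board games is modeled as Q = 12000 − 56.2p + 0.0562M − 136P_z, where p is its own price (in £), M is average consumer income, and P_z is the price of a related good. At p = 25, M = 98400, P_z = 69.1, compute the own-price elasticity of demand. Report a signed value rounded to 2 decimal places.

At the given values, Q = 12000 − 56.2(25) + 0.0562(98400) − 136(69.1) = 6727.48.
∂Q/∂p = −56.2.
E = (-56.2) × (25/6727.48) = -0.2088…

-0.21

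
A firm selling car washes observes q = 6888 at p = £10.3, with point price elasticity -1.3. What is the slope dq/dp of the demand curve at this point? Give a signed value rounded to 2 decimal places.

-869.36

Ed = (dq/dp)·(p/q) ⇒ dq/dp = Ed·q/p = (-1.3)·6888/10.3 = -869.3592…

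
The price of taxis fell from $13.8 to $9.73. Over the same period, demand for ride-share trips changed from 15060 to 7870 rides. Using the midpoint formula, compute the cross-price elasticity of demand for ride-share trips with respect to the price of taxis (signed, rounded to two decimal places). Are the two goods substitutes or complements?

%ΔQ_{ride-share trips} = (7870 − 15060)/avg = -7190/11465 = -0.627126…
%ΔP_{taxis} = (9.73 − 13.8)/avg = -4.07/11.765 = -0.345941…
E_cross = (-7190/11465) / (-4.07/11.765) = 1.8128…
E_cross > 0 ⇒ the goods are substitutes.

1.81; substitutes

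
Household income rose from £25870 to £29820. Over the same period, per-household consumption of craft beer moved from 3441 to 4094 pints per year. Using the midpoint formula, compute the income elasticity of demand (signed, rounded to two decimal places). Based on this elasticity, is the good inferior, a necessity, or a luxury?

%ΔQ = (4094 − 3441)/[( 3441 + 4094)/2] = 653/3767.5 = 0.173324…
%ΔIncome = (29820 − 25870)/[( 25870 + 29820)/2] = 3950/27845 = 0.141856…
E_income = (653/3767.5) / (3950/27845) = 1.2218…
E_income > 1 ⇒ normal good, luxury.

1.22; luxury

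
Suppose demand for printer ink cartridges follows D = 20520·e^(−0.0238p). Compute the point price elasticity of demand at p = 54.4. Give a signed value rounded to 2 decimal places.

-1.29

dD/dp = −0.0238·D = -133.803. At p = 54.4, D = 5621.96.
Ed = (dD/dp)·(p/D) = (-133.803) × (54.4/5621.96) = -1.2947…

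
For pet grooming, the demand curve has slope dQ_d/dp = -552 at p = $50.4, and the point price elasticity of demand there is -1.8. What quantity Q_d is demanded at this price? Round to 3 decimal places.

Ed = (dQ_d/dp)·(p/Q_d) ⇒ Q_d = (dQ_d/dp)·p/Ed = (-552)·50.4/(-1.8) = 15456

15456.000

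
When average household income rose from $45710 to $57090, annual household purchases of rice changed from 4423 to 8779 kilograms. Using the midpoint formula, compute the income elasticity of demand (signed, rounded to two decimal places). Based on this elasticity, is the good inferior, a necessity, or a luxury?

%ΔQ = (8779 − 4423)/[( 4423 + 8779)/2] = 4356/6601 = 0.659900…
%ΔIncome = (57090 − 45710)/[( 45710 + 57090)/2] = 11380/51400 = 0.221400…
E_income = (4356/6601) / (11380/51400) = 2.9805…
E_income > 1 ⇒ normal good, luxury.

2.98; luxury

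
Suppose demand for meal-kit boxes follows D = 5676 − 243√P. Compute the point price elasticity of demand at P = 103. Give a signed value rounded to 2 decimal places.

-0.38

dD/dP = −243/(2√P) = -11.9718. At P = 103, D = 3209.82.
Ed = (dD/dP)·(P/D) = (-11.9718) × (103/3209.82) = -0.3841…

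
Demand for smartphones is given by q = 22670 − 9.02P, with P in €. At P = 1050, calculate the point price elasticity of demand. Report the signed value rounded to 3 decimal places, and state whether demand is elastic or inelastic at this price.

-0.718; inelastic

dq/dP = −9.02. At P = 1050, q = 22670 − 9.02(1050) = 13199.
Ed = (dq/dP)·(P/q) = −9.02 × (1050/13199) = -0.71755…
|Ed| = 0.718 < 1, so demand is inelastic.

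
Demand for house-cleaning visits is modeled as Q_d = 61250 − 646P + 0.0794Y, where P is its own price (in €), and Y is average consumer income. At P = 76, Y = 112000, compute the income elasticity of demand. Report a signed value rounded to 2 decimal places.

0.42

At the given values, Q_d = 61250 − 646(76) + 0.0794(112000) = 21046.8.
∂Q_d/∂Y = 0.0794.
E = (0.0794) × (112000/21046.8) = 0.4225…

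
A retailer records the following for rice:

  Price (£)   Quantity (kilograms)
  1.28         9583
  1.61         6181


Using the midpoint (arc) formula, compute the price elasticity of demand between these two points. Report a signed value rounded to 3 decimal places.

-1.890

%ΔQ = (6181 − 9583) / [(9583 + 6181)/2] = -3402/7882 = -0.431616…
%ΔP = (1.61 − 1.28) / [(1.28 + 1.61)/2] = 0.33/1.445 = 0.228373…
Arc Ed = %ΔQ / %ΔP = (-3402/7882) / (0.33/1.445) = -1.88995…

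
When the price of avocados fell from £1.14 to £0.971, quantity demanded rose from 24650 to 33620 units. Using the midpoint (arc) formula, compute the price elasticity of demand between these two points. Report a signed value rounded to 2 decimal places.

%ΔQ = (33620 − 24650) / [(24650 + 33620)/2] = 8970/29135 = 0.307877…
%ΔP = (0.971 − 1.14) / [(1.14 + 0.971)/2] = -0.169/1.0555 = -0.160113…
Arc Ed = %ΔQ / %ΔP = (8970/29135) / (-0.169/1.0555) = -1.9228…

-1.92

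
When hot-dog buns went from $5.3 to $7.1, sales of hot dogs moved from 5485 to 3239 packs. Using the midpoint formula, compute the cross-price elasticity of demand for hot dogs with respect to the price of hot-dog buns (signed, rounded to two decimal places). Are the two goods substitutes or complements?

-1.77; complements

%ΔQ_{hot dogs} = (3239 − 5485)/avg = -2246/4362 = -0.514901…
%ΔP_{hot-dog buns} = (7.1 − 5.3)/avg = 1.8/6.2 = 0.290322…
E_cross = (-2246/4362) / (1.8/6.2) = -1.7735…
E_cross < 0 ⇒ the goods are complements.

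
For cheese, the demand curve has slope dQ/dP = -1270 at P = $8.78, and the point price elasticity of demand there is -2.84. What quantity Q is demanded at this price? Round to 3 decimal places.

3926.268

Ed = (dQ/dP)·(P/Q) ⇒ Q = (dQ/dP)·P/Ed = (-1270)·8.78/(-2.84) = 3926.26760…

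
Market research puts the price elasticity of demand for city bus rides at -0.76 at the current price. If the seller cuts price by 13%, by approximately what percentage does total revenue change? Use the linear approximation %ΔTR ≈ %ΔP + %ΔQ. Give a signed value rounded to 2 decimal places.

-3.12%

%ΔQ ≈ Ed × %ΔP = (-0.76) × (-13%) = +9.8800%
%ΔTR ≈ %ΔP + %ΔQ = (-13%) + (+9.8800%) = -3.1200%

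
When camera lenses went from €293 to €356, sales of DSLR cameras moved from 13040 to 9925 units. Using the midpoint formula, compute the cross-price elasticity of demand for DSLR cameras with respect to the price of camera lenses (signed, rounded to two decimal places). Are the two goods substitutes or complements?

-1.40; complements

%ΔQ_{DSLR cameras} = (9925 − 13040)/avg = -3115/11482.5 = -0.271282…
%ΔP_{camera lenses} = (356 − 293)/avg = 63/324.5 = 0.194144…
E_cross = (-3115/11482.5) / (63/324.5) = -1.3973…
E_cross < 0 ⇒ the goods are complements.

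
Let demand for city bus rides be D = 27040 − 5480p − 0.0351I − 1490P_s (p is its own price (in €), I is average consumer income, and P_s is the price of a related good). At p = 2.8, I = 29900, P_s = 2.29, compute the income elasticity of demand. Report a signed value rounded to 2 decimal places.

At the given values, D = 27040 − 5480(2.8) − 0.0351(29900) − 1490(2.29) = 7234.41.
∂D/∂I = -0.0351.
E = (-0.0351) × (29900/7234.41) = -0.1450…

-0.15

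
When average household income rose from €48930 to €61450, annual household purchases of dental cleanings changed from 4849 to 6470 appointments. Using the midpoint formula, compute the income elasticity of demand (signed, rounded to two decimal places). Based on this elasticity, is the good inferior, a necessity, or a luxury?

1.26; luxury

%ΔQ = (6470 − 4849)/[( 4849 + 6470)/2] = 1621/5659.5 = 0.286421…
%ΔIncome = (61450 − 48930)/[( 48930 + 61450)/2] = 12520/55190 = 0.226852…
E_income = (1621/5659.5) / (12520/55190) = 1.2625…
E_income > 1 ⇒ normal good, luxury.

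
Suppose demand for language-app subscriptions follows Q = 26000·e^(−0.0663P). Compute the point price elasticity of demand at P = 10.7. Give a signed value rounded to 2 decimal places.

-0.71

dQ/dP = −0.0663·Q = -847.996. At P = 10.7, Q = 12790.3.
Ed = (dQ/dP)·(P/Q) = (-847.996) × (10.7/12790.3) = -0.7094…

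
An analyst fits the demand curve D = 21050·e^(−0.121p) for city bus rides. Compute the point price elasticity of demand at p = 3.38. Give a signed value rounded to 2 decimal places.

dD/dp = −0.121·D = -1692.08. At p = 3.38, D = 13984.1.
Ed = (dD/dp)·(p/D) = (-1692.08) × (3.38/13984.1) = -0.4089…

-0.41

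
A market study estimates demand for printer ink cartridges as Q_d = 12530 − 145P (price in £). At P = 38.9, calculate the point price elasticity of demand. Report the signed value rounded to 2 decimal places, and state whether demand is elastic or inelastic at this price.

-0.82; inelastic

dQ_d/dP = −145. At P = 38.9, Q_d = 12530 − 145(38.9) = 6889.5.
Ed = (dQ_d/dP)·(P/Q_d) = −145 × (38.9/6889.5) = -0.8187…
|Ed| = 0.82 < 1, so demand is inelastic.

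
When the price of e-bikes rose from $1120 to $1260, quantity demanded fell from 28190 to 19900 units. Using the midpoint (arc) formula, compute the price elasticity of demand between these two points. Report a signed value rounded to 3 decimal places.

%ΔQ = (19900 − 28190) / [(28190 + 19900)/2] = -8290/24045 = -0.344770…
%ΔP = (1260 − 1120) / [(1120 + 1260)/2] = 140/1190 = 0.117647…
Arc Ed = %ΔQ / %ΔP = (-8290/24045) / (140/1190) = -2.93054…

-2.931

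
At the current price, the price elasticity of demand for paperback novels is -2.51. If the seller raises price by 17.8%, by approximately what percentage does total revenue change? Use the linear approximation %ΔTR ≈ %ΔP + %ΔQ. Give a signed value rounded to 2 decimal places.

%ΔQ ≈ Ed × %ΔP = (-2.51) × (+17.8%) = -44.6780%
%ΔTR ≈ %ΔP + %ΔQ = (+17.8%) + (-44.6780%) = -26.8780%

-26.88%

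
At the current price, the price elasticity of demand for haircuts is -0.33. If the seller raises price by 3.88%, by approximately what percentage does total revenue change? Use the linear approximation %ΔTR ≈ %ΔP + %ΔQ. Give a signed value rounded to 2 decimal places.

+2.60%

%ΔQ ≈ Ed × %ΔP = (-0.33) × (+3.88%) = -1.2804%
%ΔTR ≈ %ΔP + %ΔQ = (+3.88%) + (-1.2804%) = +2.5996%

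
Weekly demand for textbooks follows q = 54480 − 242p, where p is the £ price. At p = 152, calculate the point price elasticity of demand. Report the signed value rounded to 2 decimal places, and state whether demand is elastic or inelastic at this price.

-2.08; elastic

dq/dp = −242. At p = 152, q = 54480 − 242(152) = 17696.
Ed = (dq/dp)·(p/q) = −242 × (152/17696) = -2.0786…
|Ed| = 2.08 > 1, so demand is elastic.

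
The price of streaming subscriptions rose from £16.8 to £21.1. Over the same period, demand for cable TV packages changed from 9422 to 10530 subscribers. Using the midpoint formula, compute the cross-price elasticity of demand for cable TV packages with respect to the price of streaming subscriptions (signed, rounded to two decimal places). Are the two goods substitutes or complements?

0.49; substitutes

%ΔQ_{cable TV packages} = (10530 − 9422)/avg = 1108/9976 = 0.111066…
%ΔP_{streaming subscriptions} = (21.1 − 16.8)/avg = 4.3/18.95 = 0.226912…
E_cross = (1108/9976) / (4.3/18.95) = 0.4894…
E_cross > 0 ⇒ the goods are substitutes.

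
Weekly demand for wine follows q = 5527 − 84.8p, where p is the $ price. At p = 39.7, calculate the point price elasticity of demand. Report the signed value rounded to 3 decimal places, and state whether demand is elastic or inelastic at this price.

dq/dp = −84.8. At p = 39.7, q = 5527 − 84.8(39.7) = 2160.44.
Ed = (dq/dp)·(p/q) = −84.8 × (39.7/2160.44) = -1.55827…
|Ed| = 1.558 > 1, so demand is elastic.

-1.558; elastic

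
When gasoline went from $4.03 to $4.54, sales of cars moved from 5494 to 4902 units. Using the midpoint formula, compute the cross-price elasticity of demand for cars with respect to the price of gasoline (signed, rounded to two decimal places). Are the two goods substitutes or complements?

%ΔQ_{cars} = (4902 − 5494)/avg = -592/5198 = -0.113889…
%ΔP_{gasoline} = (4.54 − 4.03)/avg = 0.51/4.285 = 0.119019…
E_cross = (-592/5198) / (0.51/4.285) = -0.9568…
E_cross < 0 ⇒ the goods are complements.

-0.96; complements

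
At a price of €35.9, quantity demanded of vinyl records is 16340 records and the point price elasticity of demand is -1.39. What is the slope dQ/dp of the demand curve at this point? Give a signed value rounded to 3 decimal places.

-632.663

Ed = (dQ/dp)·(p/Q) ⇒ dQ/dp = Ed·Q/p = (-1.39)·16340/35.9 = -632.66295…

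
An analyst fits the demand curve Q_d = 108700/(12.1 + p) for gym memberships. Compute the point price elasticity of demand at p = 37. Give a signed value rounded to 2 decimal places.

-0.75

dQ_d/dp = −108700/(12.1 + p)² = -45.0886. At p = 37, Q_d = 2213.85.
Ed = (dQ_d/dp)·(p/Q_d) = (-45.0886) × (37/2213.85) = -0.7535…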